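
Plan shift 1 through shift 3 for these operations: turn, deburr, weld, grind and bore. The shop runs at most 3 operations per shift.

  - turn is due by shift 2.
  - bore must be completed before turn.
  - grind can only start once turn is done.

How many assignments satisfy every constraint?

9

Splitting on deburr: it can be shift 1 (3), shift 2 (3), shift 3 (3). Listing each branch's schedules as (turn, weld, grind, bore) by shift number:
deburr=shift 1: (2,1,3,1) (2,2,3,1) (2,3,3,1) — 3.
deburr=shift 2: (2,1,3,1) (2,2,3,1) (2,3,3,1) — 3.
deburr=shift 3: (2,1,3,1) (2,2,3,1) (2,3,3,1) — 3.
Summing: 3 + 3 + 3 = 9.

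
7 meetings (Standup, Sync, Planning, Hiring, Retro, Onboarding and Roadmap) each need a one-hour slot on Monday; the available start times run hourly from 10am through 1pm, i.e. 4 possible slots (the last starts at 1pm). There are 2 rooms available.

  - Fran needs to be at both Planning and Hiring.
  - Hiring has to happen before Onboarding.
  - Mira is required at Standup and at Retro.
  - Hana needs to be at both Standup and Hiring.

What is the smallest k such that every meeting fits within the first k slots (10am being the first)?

4

The precedence chain requires at least 2 distinct slots.
With at most 2 per slot and 7 meetings, at least 4 slots are needed.
4 works (last occupied slot: 1pm): for example Retro=12pm; Standup=11am; Sync=10am; Roadmap=1pm; Hiring=10am; Onboarding=11am; Planning=12pm.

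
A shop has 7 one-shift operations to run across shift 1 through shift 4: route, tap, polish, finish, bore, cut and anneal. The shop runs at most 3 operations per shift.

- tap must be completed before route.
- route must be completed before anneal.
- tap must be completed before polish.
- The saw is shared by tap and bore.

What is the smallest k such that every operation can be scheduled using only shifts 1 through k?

The precedence chain requires at least 3 distinct shifts.
With at most 3 per shift and 7 operations, at least 3 shifts are needed.
3 works (last occupied shift: shift 3): for example anneal in shift 3; tap in shift 1; polish in shift 2; bore in shift 2; finish in shift 1; route in shift 2; cut in shift 1.

3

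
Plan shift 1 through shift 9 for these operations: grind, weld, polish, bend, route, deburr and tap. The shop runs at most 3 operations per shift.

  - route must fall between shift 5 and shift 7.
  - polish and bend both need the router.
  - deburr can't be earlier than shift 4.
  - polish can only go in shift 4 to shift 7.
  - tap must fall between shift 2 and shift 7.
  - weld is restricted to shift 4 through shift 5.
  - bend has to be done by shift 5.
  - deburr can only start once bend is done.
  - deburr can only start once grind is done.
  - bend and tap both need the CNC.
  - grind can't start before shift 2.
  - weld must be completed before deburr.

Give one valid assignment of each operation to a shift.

weld=shift 4; grind=shift 2; deburr=shift 5; polish=shift 4; route=shift 5; tap=shift 2; bend=shift 1

Checking: bend(shift 1) before deburr(shift 5); weld(shift 4) before deburr(shift 5); grind(shift 2) before deburr(shift 5); polish(shift 4) != bend(shift 1); bend(shift 1) != tap(shift 2); deburr=shift 5 in [shift 4,shift 9]; grind=shift 2 in [shift 2,shift 9]; polish=shift 4 in [shift 4,shift 7]; bend=shift 1 in [shift 1,shift 5]; route=shift 5 in [shift 5,shift 7]; tap=shift 2 in [shift 2,shift 7]; weld=shift 4 in [shift 4,shift 5]; max 2 per shift (cap 3).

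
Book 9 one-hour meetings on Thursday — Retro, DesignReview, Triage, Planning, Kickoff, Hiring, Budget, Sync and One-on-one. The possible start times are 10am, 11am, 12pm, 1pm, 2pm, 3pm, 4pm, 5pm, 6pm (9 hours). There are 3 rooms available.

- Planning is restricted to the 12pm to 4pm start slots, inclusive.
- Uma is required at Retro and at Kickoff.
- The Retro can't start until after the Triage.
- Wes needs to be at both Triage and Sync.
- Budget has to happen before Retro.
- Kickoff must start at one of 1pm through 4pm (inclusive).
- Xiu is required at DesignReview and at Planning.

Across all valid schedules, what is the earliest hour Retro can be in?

11am

Precedence pushes Retro to at least 11am.
Retro at 11am is achievable: Sync=11am; Retro=11am; Hiring=11am; Triage=10am; Kickoff=1pm; Planning=12pm; DesignReview=10am; One-on-one=12pm; Budget=10am.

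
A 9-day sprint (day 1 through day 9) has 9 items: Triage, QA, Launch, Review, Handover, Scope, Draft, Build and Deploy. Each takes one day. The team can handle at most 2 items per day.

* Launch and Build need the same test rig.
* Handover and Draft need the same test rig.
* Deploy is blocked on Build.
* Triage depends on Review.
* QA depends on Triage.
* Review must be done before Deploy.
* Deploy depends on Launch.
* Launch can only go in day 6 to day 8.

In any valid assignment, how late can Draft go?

Draft at day 9 is achievable: Build in day 1, Scope in day 3, Deploy in day 7, Draft in day 9, Launch in day 6, Triage in day 2, Handover in day 2, Review in day 1, QA in day 3.

day 9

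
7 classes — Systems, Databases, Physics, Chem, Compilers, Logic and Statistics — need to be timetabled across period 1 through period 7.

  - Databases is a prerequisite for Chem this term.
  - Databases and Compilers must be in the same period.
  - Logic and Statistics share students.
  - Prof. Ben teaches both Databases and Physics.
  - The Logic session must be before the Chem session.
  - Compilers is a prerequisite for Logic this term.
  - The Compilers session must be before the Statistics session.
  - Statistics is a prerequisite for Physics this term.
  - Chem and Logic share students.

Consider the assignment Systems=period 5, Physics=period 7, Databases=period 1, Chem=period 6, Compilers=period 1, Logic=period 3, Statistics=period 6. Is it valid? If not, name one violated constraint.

Yes

The Compilers session must be before the Statistics session — holds.
Prof. Ben teaches both Databases and Physics — holds.
Logic and Statistics share students — holds.
Databases is a prerequisite for Chem this term — holds.
Statistics is a prerequisite for Physics this term — holds.
The Logic session must be before the Chem session — holds.
Chem and Logic share students — holds.
Compilers is a prerequisite for Logic this term — holds.
Databases and Compilers must be in the same period — holds.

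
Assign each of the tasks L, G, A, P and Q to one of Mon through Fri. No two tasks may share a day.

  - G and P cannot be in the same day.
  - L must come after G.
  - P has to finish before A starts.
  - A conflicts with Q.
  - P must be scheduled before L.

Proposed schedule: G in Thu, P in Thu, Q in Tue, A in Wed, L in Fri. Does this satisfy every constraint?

A conflicts with Q — holds.
L must come after G — holds.
G and P cannot be in the same day — violated.
P must be scheduled before L — holds.
P has to finish before A starts — violated.
No two tasks may share a day — violated.

No — it violates: G and P cannot be in the same day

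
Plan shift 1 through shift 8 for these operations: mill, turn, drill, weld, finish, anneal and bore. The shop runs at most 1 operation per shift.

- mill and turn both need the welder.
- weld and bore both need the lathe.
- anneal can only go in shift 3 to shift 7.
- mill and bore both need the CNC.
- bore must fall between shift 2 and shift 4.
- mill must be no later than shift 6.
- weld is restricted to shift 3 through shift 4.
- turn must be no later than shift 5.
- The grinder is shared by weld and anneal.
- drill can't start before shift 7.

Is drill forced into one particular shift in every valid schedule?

drill can be shift 7 (e.g. turn -> shift 1; finish -> shift 6; mill -> shift 5; anneal -> shift 4; weld -> shift 3; bore -> shift 2; drill -> shift 7) or shift 8 (e.g. mill in shift 5; weld in shift 3; finish in shift 6; bore in shift 2; anneal in shift 4; drill in shift 8; turn in shift 1).

No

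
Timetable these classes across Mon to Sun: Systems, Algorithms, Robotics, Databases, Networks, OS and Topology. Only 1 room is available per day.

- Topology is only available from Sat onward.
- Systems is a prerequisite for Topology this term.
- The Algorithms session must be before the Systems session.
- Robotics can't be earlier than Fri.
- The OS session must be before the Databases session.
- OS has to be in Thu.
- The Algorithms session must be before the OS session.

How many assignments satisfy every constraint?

Splitting on Systems: it can be Tue (4), Wed (8). Listing each branch's schedules as (Algorithms, Robotics, Databases, Networks, OS, Topology):
Systems=Tue: (Mon,Fri,Sat,Wed,Thu,Sun) (Mon,Fri,Sun,Wed,Thu,Sat) (Mon,Sat,Fri,Wed,Thu,Sun) (Mon,Sun,Fri,Wed,Thu,Sat) — 4.
Systems=Wed: (Mon,Fri,Sat,Tue,Thu,Sun) (Mon,Fri,Sun,Tue,Thu,Sat) (Mon,Sat,Fri,Tue,Thu,Sun) (Mon,Sun,Fri,Tue,Thu,Sat) (Tue,Fri,Sat,Mon,Thu,Sun) (Tue,Fri,Sun,Mon,Thu,Sat) (Tue,Sat,Fri,Mon,Thu,Sun) (Tue,Sun,Fri,Mon,Thu,Sat) — 8.
Summing: 4 + 8 = 12.

12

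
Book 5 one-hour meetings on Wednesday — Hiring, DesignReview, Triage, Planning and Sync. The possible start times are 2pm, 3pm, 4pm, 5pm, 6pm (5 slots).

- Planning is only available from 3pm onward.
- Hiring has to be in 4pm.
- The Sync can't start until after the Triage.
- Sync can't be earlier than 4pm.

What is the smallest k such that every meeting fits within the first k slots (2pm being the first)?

3

The precedence chain requires at least 2 distinct slots.
Hiring can't be placed before 4pm — that is slot 3 counting from 2pm — so the schedule must run through at least 3 slots.
3 works (last occupied slot: 4pm): for example DesignReview in 2pm; Triage in 2pm; Sync in 4pm; Planning in 3pm; Hiring in 4pm.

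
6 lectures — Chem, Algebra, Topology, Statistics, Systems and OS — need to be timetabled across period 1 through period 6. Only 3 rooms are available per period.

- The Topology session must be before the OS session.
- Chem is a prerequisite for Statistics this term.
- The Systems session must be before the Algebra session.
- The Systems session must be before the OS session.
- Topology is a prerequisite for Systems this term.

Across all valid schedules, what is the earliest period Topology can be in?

Downstream work caps Topology at period 4.
Topology at period 1 is achievable: Statistics=period 2, Systems=period 2, Algebra=period 3, OS=period 3, Topology=period 1, Chem=period 1.

period 1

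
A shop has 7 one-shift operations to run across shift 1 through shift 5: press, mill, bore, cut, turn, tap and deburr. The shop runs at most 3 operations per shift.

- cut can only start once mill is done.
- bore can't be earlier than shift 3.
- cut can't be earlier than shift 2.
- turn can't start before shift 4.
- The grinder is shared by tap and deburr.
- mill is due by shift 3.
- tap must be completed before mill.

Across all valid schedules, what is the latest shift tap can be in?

Downstream work caps tap at shift 2.
tap at shift 2 is achievable: press -> shift 1, cut -> shift 4, tap -> shift 2, mill -> shift 3, deburr -> shift 1, bore -> shift 3, turn -> shift 4.

shift 2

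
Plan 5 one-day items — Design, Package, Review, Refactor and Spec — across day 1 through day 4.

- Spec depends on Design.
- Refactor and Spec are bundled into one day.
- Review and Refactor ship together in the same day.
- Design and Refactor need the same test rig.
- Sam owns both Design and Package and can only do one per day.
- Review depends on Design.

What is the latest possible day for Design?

Downstream work caps Design at day 3.
Design at day 3 is achievable: Package -> day 1; Refactor -> day 4; Review -> day 4; Spec -> day 4; Design -> day 3.

day 3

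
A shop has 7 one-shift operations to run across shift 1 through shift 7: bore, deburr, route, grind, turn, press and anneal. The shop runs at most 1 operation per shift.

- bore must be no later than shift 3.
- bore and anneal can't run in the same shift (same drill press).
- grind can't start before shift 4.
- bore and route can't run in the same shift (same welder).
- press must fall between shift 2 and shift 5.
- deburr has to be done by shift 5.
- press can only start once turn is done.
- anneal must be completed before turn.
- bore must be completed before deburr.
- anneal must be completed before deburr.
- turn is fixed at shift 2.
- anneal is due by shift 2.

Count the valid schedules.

Enumerating: press=shift 4; turn=shift 2; anneal=shift 1; grind=shift 6; route=shift 7; bore=shift 3; deburr=shift 5 | grind=shift 7, deburr=shift 5, anneal=shift 1, press=shift 4, turn=shift 2, bore=shift 3, route=shift 6 | turn -> shift 2, route -> shift 7, grind -> shift 6, bore -> shift 3, deburr -> shift 4, press -> shift 5, anneal -> shift 1 | deburr in shift 4; turn in shift 2; route in shift 6; anneal in shift 1; grind in shift 7; press in shift 5; bore in shift 3.

4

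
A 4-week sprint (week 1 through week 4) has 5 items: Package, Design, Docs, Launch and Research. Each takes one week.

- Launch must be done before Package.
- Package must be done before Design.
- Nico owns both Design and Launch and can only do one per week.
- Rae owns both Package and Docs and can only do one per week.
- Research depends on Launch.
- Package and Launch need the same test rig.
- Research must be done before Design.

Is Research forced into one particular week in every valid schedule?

Research can be week 2 (e.g. Package in week 2; Design in week 3; Docs in week 1; Research in week 2; Launch in week 1) or week 3 (e.g. Design -> week 4, Docs -> week 1, Research -> week 3, Package -> week 2, Launch -> week 1).

No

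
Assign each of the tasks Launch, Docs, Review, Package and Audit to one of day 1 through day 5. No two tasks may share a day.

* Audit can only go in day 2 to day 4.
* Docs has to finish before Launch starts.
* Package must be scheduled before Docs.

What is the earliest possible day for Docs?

Precedence pushes Docs to at least day 2; downstream work caps Docs at day 4.
Docs at day 2 is achievable: Docs -> day 2, Launch -> day 4, Audit -> day 3, Package -> day 1, Review -> day 5.

day 2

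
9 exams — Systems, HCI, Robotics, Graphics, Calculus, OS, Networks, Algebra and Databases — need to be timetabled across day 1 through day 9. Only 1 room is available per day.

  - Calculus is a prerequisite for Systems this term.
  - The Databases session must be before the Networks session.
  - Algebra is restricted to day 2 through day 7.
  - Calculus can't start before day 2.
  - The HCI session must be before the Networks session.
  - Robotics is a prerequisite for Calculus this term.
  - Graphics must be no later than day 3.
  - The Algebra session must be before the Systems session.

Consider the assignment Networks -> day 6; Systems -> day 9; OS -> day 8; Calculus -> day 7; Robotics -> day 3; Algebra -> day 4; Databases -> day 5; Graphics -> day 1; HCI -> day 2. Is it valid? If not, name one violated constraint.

The Algebra session must be before the Systems session — holds.
Calculus is a prerequisite for Systems this term — holds.
Graphics must be no later than day 3 — holds.
Only 1 room is available per day — holds.
Calculus can't start before day 2 — holds.
The HCI session must be before the Networks session — holds.
Algebra is restricted to day 2 through day 7 — holds.
The Databases session must be before the Networks session — holds.
Robotics is a prerequisite for Calculus this term — holds.

Valid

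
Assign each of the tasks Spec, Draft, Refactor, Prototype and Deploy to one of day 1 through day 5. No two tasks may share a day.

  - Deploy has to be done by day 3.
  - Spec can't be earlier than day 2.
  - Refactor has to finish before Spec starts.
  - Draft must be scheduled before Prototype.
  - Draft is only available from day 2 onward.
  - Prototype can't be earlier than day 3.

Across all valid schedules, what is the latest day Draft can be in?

Draft is available from day 2; downstream work caps Draft at day 4.
Draft at day 4 is achievable: Prototype -> day 5, Refactor -> day 2, Deploy -> day 1, Spec -> day 3, Draft -> day 4.

day 4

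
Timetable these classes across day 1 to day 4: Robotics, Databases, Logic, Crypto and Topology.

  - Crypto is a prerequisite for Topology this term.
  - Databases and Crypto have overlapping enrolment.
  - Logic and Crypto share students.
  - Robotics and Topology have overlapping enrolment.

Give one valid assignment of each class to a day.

Robotics in day 1, Crypto in day 1, Databases in day 2, Logic in day 2, Topology in day 2

Checking: Crypto(day 1) before Topology(day 2); Databases(day 2) != Crypto(day 1); Robotics(day 1) != Topology(day 2); Logic(day 2) != Crypto(day 1).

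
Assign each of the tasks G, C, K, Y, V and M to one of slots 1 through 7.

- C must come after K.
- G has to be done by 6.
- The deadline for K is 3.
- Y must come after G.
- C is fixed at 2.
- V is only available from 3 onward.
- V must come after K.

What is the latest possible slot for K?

1

K's own window allows nothing later than 3; downstream work caps K at 1.
K at 1 is achievable: K -> 1; C -> 2; M -> 1; Y -> 2; G -> 1; V -> 3.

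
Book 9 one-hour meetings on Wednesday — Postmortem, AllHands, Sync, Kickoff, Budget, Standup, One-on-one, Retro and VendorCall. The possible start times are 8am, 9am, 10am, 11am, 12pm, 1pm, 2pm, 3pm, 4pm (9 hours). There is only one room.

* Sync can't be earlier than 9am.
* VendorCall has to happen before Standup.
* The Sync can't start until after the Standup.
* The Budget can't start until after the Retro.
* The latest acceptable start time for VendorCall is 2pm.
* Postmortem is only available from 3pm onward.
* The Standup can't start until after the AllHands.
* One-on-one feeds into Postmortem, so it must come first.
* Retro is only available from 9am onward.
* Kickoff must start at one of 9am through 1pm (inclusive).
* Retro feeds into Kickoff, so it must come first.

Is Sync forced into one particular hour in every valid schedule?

No

Sync can be 11am (e.g. VendorCall=8am; Sync=11am; Standup=10am; AllHands=9am; Kickoff=1pm; One-on-one=2pm; Postmortem=3pm; Retro=12pm; Budget=4pm) or 12pm (e.g. Postmortem -> 3pm; Standup -> 11am; VendorCall -> 8am; Kickoff -> 1pm; AllHands -> 10am; Sync -> 12pm; Budget -> 4pm; Retro -> 9am; One-on-one -> 2pm).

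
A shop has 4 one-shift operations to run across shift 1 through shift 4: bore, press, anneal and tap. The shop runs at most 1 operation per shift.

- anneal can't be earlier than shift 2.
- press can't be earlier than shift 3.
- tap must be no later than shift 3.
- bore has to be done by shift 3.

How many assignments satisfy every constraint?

6

Splitting on bore: it can be shift 1 (3), shift 2 (2), shift 3 (1). Listing each branch's schedules as (press, anneal, tap) by shift number:
bore=shift 1: (3,4,2) (4,2,3) (4,3,2) — 3.
bore=shift 2: (3,4,1) (4,3,1) — 2.
bore=shift 3: (4,2,1) — 1.
Summing: 3 + 2 + 1 = 6.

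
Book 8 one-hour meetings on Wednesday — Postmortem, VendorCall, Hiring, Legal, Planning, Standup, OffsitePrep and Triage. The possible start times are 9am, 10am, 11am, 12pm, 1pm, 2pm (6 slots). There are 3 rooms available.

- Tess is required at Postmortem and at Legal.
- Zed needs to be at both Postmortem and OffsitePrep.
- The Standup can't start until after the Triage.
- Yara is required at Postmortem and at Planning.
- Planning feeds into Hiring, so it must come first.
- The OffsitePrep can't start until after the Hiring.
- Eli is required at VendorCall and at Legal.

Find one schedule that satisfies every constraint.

Triage=9am; Postmortem=10am; Legal=11am; OffsitePrep=11am; VendorCall=9am; Planning=9am; Standup=10am; Hiring=10am

Checking: Hiring(10am) before OffsitePrep(11am); Triage(9am) before Standup(10am); Planning(9am) before Hiring(10am); Postmortem(10am) != OffsitePrep(11am); Postmortem(10am) != Planning(9am); Postmortem(10am) != Legal(11am); VendorCall(9am) != Legal(11am); max 3 per slot (cap 3).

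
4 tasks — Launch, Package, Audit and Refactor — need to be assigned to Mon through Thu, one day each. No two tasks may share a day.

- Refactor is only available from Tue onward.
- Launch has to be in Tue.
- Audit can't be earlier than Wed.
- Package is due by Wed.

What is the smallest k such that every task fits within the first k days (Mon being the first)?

4 days

With at most 1 per day and 4 tasks, at least 4 days are needed.
Audit can't be placed before Wed — that is day 3 counting from Mon — so the schedule must run through at least 3 days.
4 works (last occupied day: Thu): for example Package in Mon, Audit in Wed, Refactor in Thu, Launch in Tue.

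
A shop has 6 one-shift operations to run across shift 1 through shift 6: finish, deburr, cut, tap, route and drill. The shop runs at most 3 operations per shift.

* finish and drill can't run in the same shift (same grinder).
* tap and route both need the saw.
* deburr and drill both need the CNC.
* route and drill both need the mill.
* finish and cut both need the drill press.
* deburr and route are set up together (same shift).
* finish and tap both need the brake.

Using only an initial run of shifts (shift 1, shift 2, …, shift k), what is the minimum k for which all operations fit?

2 shifts

With at most 3 per shift and 6 operations, at least 2 shifts are needed.
2 works (last occupied shift: shift 2): for example cut in shift 2, deburr in shift 1, drill in shift 2, tap in shift 2, finish in shift 1, route in shift 1.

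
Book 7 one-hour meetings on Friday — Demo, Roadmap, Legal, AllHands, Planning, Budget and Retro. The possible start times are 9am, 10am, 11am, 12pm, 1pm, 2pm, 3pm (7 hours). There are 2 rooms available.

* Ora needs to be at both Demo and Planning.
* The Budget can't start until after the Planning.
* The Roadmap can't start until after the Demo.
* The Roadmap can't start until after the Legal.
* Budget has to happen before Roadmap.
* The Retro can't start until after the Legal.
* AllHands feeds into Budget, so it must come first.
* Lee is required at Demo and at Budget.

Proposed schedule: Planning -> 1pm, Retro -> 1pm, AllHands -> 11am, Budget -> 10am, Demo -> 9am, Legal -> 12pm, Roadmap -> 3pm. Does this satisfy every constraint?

Ora needs to be at both Demo and Planning — holds.
Budget has to happen before Roadmap — holds.
There are 2 rooms available — holds.
The Retro can't start until after the Legal — holds.
The Roadmap can't start until after the Legal — holds.
Lee is required at Demo and at Budget — holds.
The Budget can't start until after the Planning — violated.
The Roadmap can't start until after the Demo — holds.
AllHands feeds into Budget, so it must come first — violated.

No — it violates: The Budget can't start until after the Planning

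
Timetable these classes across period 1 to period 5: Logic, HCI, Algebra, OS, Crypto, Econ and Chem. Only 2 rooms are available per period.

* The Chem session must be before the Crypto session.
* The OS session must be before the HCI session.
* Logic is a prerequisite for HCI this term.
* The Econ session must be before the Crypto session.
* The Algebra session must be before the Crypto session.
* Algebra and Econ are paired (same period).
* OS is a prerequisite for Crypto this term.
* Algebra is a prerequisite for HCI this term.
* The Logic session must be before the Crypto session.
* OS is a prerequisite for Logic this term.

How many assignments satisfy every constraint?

57

Splitting on Logic: it can be period 2 (13), period 3 (26), period 4 (18). Listing each branch's schedules as (HCI, Algebra, OS, Crypto, Econ, Chem) by period number:
Logic=period 2: (4,3,1,4,3,1) (4,3,1,4,3,2) (4,3,1,5,3,1) (4,3,1,5,3,2) (4,3,1,5,3,4) (5,3,1,4,3,1) (5,3,1,4,3,2) (5,3,1,5,3,1) (5,3,1,5,3,2) (5,3,1,5,3,4) (5,4,1,5,4,1) (5,4,1,5,4,2) (5,4,1,5,4,3) — 13.
Logic=period 3: (4,1,2,4,1,2) (4,1,2,4,1,3) (4,1,2,5,1,2) (4,1,2,5,1,3) (4,1,2,5,1,4) (4,2,1,4,2,1) (4,2,1,4,2,3) (4,2,1,5,2,1) (4,2,1,5,2,3) (4,2,1,5,2,4) (5,1,2,4,1,2) (5,1,2,4,1,3) (5,1,2,5,1,2) (5,1,2,5,1,3) (5,1,2,5,1,4) (5,2,1,4,2,1) (5,2,1,4,2,3) (5,2,1,5,2,1) (5,2,1,5,2,3) (5,2,1,5,2,4) (5,4,1,5,4,1) (5,4,1,5,4,2) (5,4,1,5,4,3) (5,4,2,5,4,1) (5,4,2,5,4,2) (5,4,2,5,4,3) — 26.
Logic=period 4: (5,1,2,5,1,2) (5,1,2,5,1,3) (5,1,2,5,1,4) (5,1,3,5,1,2) (5,1,3,5,1,3) (5,1,3,5,1,4) (5,2,1,5,2,1) (5,2,1,5,2,3) (5,2,1,5,2,4) (5,2,3,5,2,1) (5,2,3,5,2,3) (5,2,3,5,2,4) (5,3,1,5,3,1) (5,3,1,5,3,2) (5,3,1,5,3,4) (5,3,2,5,3,1) (5,3,2,5,3,2) (5,3,2,5,3,4) — 18.
Summing: 13 + 26 + 18 = 57.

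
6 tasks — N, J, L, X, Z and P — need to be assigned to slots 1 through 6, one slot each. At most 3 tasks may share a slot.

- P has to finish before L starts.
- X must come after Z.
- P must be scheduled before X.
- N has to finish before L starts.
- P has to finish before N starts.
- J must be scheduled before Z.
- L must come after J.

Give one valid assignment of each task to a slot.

P=1; L=3; J=1; N=2; Z=2; X=3

Checking: P(1) before L(3); P(1) before X(3); J(1) before L(3); P(1) before N(2); Z(2) before X(3); N(2) before L(3); J(1) before Z(2); max 2 per slot (cap 3).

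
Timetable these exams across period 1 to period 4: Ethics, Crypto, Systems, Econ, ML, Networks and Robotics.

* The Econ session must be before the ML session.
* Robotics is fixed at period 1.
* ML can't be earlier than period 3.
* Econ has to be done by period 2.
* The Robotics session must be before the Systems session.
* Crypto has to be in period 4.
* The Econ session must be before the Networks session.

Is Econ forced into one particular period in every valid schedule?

No

Econ can be period 1 (e.g. ML -> period 3; Ethics -> period 1; Crypto -> period 4; Systems -> period 2; Networks -> period 2; Econ -> period 1; Robotics -> period 1) or period 2 (e.g. Ethics -> period 1; Econ -> period 2; Networks -> period 3; ML -> period 3; Crypto -> period 4; Systems -> period 2; Robotics -> period 1).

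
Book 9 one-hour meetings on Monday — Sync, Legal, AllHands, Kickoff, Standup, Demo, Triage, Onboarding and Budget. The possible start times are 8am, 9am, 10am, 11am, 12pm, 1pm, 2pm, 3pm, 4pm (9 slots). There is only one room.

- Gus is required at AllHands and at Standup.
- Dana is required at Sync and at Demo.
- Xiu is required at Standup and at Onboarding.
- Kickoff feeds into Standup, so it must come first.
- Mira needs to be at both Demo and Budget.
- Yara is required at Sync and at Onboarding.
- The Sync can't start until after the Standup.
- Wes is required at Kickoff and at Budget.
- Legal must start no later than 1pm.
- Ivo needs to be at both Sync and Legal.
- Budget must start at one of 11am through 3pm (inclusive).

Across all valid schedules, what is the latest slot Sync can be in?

4pm

Precedence pushes Sync to at least 10am.
Sync at 4pm is achievable: Legal=8am, Onboarding=3pm, AllHands=12pm, Demo=1pm, Standup=10am, Triage=2pm, Sync=4pm, Budget=11am, Kickoff=9am.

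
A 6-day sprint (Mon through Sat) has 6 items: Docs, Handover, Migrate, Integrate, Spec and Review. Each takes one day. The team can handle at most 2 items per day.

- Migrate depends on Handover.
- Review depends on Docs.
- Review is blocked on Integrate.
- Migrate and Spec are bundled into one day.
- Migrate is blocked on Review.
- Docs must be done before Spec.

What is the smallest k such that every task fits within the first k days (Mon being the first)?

3

The precedence chain requires at least 3 distinct days.
With at most 2 per day and 6 tasks, at least 3 days are needed.
3 works (last occupied day: Wed): for example Integrate=Mon; Spec=Wed; Migrate=Wed; Handover=Tue; Review=Tue; Docs=Mon.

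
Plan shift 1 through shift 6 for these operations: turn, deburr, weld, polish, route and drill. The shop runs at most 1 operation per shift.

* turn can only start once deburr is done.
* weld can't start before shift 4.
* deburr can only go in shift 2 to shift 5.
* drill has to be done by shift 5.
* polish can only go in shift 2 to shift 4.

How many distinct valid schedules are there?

43

Splitting on turn: it can be shift 3 (3), shift 4 (6), shift 5 (14), shift 6 (20). Listing each branch's schedules as (deburr, weld, polish, route, drill) by shift number:
turn=shift 3: (2,5,4,6,1) (2,6,4,1,5) (2,6,4,5,1) — 3.
turn=shift 4: (2,5,3,6,1) (2,6,3,1,5) (2,6,3,5,1) (3,5,2,6,1) (3,6,2,1,5) (3,6,2,5,1) — 6.
turn=shift 5: (2,4,3,6,1) (2,6,3,1,4) (2,6,3,4,1) (2,6,4,1,3) (2,6,4,3,1) (3,4,2,6,1) (3,6,2,1,4) (3,6,2,4,1) (3,6,4,1,2) (3,6,4,2,1) (4,6,2,1,3) (4,6,2,3,1) (4,6,3,1,2) (4,6,3,2,1) — 14.
turn=shift 6: (2,4,3,1,5) (2,4,3,5,1) (2,5,3,1,4) (2,5,3,4,1) (2,5,4,1,3) (2,5,4,3,1) (3,4,2,1,5) (3,4,2,5,1) (3,5,2,1,4) (3,5,2,4,1) (3,5,4,1,2) (3,5,4,2,1) (4,5,2,1,3) (4,5,2,3,1) (4,5,3,1,2) (4,5,3,2,1) (5,4,2,1,3) (5,4,2,3,1) (5,4,3,1,2) (5,4,3,2,1) — 20.
Summing: 3 + 6 + 14 + 20 = 43.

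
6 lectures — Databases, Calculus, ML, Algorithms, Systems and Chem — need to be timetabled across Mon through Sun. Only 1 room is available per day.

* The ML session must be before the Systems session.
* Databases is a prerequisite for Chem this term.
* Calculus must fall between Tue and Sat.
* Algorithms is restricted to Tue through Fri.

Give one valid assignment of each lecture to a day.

Databases -> Mon; Chem -> Sat; ML -> Thu; Systems -> Fri; Calculus -> Wed; Algorithms -> Tue

Checking: Databases(Mon) before Chem(Sat); ML(Thu) before Systems(Fri); Calculus=Wed in [Tue,Sat]; Algorithms=Tue in [Tue,Fri]; max 1 per day (cap 1).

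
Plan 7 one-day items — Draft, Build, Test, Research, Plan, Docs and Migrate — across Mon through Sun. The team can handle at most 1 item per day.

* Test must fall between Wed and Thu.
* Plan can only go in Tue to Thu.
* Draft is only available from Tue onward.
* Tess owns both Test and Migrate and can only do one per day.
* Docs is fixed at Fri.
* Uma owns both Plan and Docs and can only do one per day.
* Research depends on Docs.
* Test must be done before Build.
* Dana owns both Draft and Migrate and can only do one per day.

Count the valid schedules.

Splitting on Draft: it can be Tue (4), Wed (2), Thu (2), Sat (1), Sun (1). Listing each branch's schedules as (Build, Test, Research, Plan, Docs, Migrate):
Draft=Tue: (Sat,Wed,Sun,Thu,Fri,Mon) (Sat,Thu,Sun,Wed,Fri,Mon) (Sun,Wed,Sat,Thu,Fri,Mon) (Sun,Thu,Sat,Wed,Fri,Mon) — 4.
Draft=Wed: (Sat,Thu,Sun,Tue,Fri,Mon) (Sun,Thu,Sat,Tue,Fri,Mon) — 2.
Draft=Thu: (Sat,Wed,Sun,Tue,Fri,Mon) (Sun,Wed,Sat,Tue,Fri,Mon) — 2.
Draft=Sat: (Thu,Wed,Sun,Tue,Fri,Mon) — 1.
Draft=Sun: (Thu,Wed,Sat,Tue,Fri,Mon) — 1.
Summing: 4 + 2 + 2 + 1 + 1 = 10.

10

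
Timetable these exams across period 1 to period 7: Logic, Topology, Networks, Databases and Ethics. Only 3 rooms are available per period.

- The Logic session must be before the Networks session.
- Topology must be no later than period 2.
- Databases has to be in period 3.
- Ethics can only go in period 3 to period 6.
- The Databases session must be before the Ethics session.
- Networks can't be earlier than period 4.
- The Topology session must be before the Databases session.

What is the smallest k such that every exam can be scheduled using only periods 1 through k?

4 periods

The precedence chain requires at least 3 distinct periods.
With at most 3 per period and 5 exams, at least 2 periods are needed.
Networks can't be placed before period 4, so the schedule must run through at least period 4.
4 works (last occupied period: period 4): for example Databases -> period 3, Logic -> period 1, Networks -> period 4, Ethics -> period 4, Topology -> period 1.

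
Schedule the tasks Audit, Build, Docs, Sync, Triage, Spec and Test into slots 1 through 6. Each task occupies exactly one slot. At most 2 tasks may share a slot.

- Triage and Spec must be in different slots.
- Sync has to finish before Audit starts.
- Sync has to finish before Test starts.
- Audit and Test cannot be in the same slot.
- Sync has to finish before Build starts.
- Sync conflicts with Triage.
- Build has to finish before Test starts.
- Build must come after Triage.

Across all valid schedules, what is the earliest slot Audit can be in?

2

Precedence pushes Audit to at least 2.
Audit at 2 is achievable: Sync in 1; Triage in 2; Build in 3; Spec in 3; Test in 4; Audit in 2; Docs in 1.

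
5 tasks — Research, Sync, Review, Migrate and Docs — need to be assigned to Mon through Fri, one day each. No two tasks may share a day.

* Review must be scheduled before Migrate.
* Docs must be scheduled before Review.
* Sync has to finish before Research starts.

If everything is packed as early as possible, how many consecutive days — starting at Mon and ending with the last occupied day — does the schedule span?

The precedence chain requires at least 3 distinct days.
With at most 1 per day and 5 tasks, at least 5 days are needed.
5 works (last occupied day: Fri): for example Docs -> Mon, Sync -> Wed, Migrate -> Fri, Research -> Thu, Review -> Tue.

5 days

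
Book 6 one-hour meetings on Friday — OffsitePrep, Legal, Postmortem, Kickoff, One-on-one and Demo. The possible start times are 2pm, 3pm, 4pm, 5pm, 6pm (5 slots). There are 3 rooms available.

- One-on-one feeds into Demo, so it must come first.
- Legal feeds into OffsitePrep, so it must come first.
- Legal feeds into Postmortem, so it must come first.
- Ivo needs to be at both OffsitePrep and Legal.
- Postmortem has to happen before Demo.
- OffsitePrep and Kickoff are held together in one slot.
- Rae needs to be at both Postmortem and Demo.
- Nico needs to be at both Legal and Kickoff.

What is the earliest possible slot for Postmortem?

Precedence pushes Postmortem to at least 3pm; downstream work caps Postmortem at 5pm.
Postmortem at 3pm is achievable: One-on-one=2pm; Legal=2pm; Postmortem=3pm; Kickoff=3pm; OffsitePrep=3pm; Demo=4pm.

3pm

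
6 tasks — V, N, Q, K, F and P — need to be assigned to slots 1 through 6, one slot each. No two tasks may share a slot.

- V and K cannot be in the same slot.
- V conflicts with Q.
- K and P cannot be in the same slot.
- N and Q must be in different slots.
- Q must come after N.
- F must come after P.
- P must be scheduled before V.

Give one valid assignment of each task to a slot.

K=6, Q=4, N=3, V=2, F=5, P=1

Checking: N(3) before Q(4); P(1) before F(5); P(1) before V(2); N(3) != Q(4); V(2) != Q(4); K(6) != P(1); V(2) != K(6); max 1 per slot (cap 1).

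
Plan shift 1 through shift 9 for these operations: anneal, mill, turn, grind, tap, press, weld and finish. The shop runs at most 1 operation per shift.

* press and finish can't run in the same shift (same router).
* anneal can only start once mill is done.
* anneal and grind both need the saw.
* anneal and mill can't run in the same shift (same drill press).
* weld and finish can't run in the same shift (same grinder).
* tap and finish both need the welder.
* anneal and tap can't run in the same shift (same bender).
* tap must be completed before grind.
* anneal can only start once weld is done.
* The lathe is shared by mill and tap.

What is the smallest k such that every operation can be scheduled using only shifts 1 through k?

8

The precedence chain requires at least 2 distinct shifts.
With at most 1 per shift and 8 operations, at least 8 shifts are needed.
8 works (last occupied shift: shift 8): for example tap -> shift 4, mill -> shift 1, finish -> shift 8, press -> shift 7, turn -> shift 6, grind -> shift 5, anneal -> shift 3, weld -> shift 2.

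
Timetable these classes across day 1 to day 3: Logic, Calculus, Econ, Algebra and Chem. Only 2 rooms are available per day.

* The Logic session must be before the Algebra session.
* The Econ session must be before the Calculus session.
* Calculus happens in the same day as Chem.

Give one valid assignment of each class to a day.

Chem -> day 2; Calculus -> day 2; Logic -> day 1; Algebra -> day 3; Econ -> day 1

Checking: Econ(day 1) before Calculus(day 2); Logic(day 1) before Algebra(day 3); Calculus = Chem = day 2; max 2 per day (cap 2).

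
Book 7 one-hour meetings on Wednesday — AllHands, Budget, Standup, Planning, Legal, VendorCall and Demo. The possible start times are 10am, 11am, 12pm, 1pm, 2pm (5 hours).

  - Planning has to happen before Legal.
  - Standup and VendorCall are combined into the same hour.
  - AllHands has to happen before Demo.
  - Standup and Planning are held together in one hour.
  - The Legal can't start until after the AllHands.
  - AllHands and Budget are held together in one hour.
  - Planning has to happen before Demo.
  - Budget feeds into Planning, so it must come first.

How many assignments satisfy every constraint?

Splitting on AllHands: it can be 10am (14), 11am (5), 12pm (1). Listing each branch's schedules as (Budget, Standup, Planning, Legal, VendorCall, Demo):
AllHands=10am: (10am,11am,11am,12pm,11am,12pm) (10am,11am,11am,12pm,11am,1pm) (10am,11am,11am,12pm,11am,2pm) (10am,11am,11am,1pm,11am,12pm) (10am,11am,11am,1pm,11am,1pm) (10am,11am,11am,1pm,11am,2pm) (10am,11am,11am,2pm,11am,12pm) (10am,11am,11am,2pm,11am,1pm) (10am,11am,11am,2pm,11am,2pm) (10am,12pm,12pm,1pm,12pm,1pm) (10am,12pm,12pm,1pm,12pm,2pm) (10am,12pm,12pm,2pm,12pm,1pm) (10am,12pm,12pm,2pm,12pm,2pm) (10am,1pm,1pm,2pm,1pm,2pm) — 14.
AllHands=11am: (11am,12pm,12pm,1pm,12pm,1pm) (11am,12pm,12pm,1pm,12pm,2pm) (11am,12pm,12pm,2pm,12pm,1pm) (11am,12pm,12pm,2pm,12pm,2pm) (11am,1pm,1pm,2pm,1pm,2pm) — 5.
AllHands=12pm: (12pm,1pm,1pm,2pm,1pm,2pm) — 1.
Summing: 14 + 5 + 1 = 20.

20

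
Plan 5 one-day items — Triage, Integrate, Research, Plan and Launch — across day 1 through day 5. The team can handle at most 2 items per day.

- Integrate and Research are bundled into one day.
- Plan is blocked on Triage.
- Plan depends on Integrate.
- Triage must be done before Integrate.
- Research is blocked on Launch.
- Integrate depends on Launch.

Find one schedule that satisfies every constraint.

Plan in day 3; Integrate in day 2; Launch in day 1; Research in day 2; Triage in day 1

Checking: Integrate(day 2) before Plan(day 3); Launch(day 1) before Integrate(day 2); Triage(day 1) before Plan(day 3); Triage(day 1) before Integrate(day 2); Launch(day 1) before Research(day 2); Integrate = Research = day 2; max 2 per day (cap 2).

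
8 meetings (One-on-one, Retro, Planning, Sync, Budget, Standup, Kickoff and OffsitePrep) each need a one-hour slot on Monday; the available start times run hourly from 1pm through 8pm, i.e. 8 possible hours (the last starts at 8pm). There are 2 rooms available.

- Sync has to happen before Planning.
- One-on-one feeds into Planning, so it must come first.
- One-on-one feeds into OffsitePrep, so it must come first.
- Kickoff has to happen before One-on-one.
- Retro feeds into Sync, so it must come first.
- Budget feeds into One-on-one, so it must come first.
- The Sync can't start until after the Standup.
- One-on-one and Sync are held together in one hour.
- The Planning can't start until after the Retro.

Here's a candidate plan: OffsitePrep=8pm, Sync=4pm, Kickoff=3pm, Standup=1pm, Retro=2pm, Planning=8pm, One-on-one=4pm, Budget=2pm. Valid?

Yes, all constraints hold

Retro feeds into Sync, so it must come first — holds.
The Sync can't start until after the Standup — holds.
One-on-one and Sync are held together in one hour — holds.
Sync has to happen before Planning — holds.
There are 2 rooms available — holds.
One-on-one feeds into OffsitePrep, so it must come first — holds.
Budget feeds into One-on-one, so it must come first — holds.
Kickoff has to happen before One-on-one — holds.
The Planning can't start until after the Retro — holds.
One-on-one feeds into Planning, so it must come first — holds.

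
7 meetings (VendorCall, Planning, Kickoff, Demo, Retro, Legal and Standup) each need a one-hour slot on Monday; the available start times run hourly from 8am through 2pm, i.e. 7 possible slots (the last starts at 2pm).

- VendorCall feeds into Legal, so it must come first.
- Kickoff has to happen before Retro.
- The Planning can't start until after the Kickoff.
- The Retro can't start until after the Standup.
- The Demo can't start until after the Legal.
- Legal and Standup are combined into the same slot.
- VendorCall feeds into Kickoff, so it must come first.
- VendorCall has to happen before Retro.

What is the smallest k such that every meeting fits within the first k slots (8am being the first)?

3

The precedence chain requires at least 3 distinct slots.
3 works (last occupied slot: 10am): for example Demo -> 10am; Kickoff -> 9am; Planning -> 10am; VendorCall -> 8am; Standup -> 9am; Retro -> 10am; Legal -> 9am.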